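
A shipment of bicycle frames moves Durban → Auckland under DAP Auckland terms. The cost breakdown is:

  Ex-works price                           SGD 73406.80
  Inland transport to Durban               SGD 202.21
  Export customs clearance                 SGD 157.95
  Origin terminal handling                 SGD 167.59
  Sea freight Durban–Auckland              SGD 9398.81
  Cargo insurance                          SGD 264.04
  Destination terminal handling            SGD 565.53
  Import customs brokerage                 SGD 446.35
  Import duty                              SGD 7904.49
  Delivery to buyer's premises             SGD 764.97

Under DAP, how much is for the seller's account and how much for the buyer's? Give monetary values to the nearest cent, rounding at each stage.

DAP: the seller bears all costs to the named destination except import duty and clearance.
Seller's account: goods 73406.80 + inland to port 202.21 + export clearance 157.95 + origin terminal 167.59 + freight 9398.81 + insurance 264.04 + destination terminal 565.53 + delivery 764.97 = 84927.90
Buyer's account: brokerage 446.35 + duty 7904.49 = 8350.84

Seller: SGD 84927.90; buyer: SGD 8350.84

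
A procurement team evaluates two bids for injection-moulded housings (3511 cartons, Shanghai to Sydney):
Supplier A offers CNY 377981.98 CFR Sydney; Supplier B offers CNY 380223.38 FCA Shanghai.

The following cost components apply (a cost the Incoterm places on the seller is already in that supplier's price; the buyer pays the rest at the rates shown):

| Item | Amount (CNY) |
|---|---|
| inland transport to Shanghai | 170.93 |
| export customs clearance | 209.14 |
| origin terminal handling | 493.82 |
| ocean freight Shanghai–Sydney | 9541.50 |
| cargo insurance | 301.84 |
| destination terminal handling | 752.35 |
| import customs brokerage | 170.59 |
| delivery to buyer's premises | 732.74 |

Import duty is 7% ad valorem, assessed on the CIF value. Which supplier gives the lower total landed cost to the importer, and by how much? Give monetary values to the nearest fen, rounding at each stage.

Supplier A (CFR):
CIF value = CFR price + insurance = 377981.98 + 301.84 = 378283.82
Import duty = 378283.82 × 7% = 26479.87
Buyer bears (A): 301.84 + 752.35 + 170.59 + 732.74 = 1957.52
Landed cost (A) = invoice 377981.98 + 1957.52 + duty 26479.87 = 406419.37
Supplier B (FCA):
CIF value = FCA price + origin terminal + freight + insurance = 380223.38 + 493.82 + 9541.50 + 301.84 = 390560.54
Import duty = 390560.54 × 7% = 27339.24
Buyer bears (B): 493.82 + 9541.50 + 301.84 + 752.35 + 170.59 + 732.74 = 11992.84
Landed cost (B) = invoice 380223.38 + 11992.84 + duty 27339.24 = 419555.46
Difference = |406419.37 − 419555.46| = 13136.09

Supplier A is cheaper by CNY 13136.09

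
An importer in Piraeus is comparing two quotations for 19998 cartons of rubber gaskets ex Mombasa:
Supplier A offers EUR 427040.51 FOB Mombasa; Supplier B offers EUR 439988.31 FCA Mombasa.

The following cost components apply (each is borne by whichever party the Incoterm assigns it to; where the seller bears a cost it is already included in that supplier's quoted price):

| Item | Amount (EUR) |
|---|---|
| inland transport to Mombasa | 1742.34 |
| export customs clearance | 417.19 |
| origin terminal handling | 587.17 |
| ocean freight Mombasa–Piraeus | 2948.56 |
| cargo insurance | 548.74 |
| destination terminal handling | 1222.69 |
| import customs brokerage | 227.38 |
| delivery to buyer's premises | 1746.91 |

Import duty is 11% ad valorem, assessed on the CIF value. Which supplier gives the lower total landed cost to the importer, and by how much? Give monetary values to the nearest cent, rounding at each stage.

Supplier A (FOB):
CIF value = FOB price + freight + insurance = 427040.51 + 2948.56 + 548.74 = 430537.81
Import duty = 430537.81 × 11% = 47359.16
Buyer bears (A): 2948.56 + 548.74 + 1222.69 + 227.38 + 1746.91 = 6694.28
Landed cost (A) = invoice 427040.51 + 6694.28 + duty 47359.16 = 481093.95
Supplier B (FCA):
CIF value = FCA price + origin terminal + freight + insurance = 439988.31 + 587.17 + 2948.56 + 548.74 = 444072.78
Import duty = 444072.78 × 11% = 48848.01
Buyer bears (B): 587.17 + 2948.56 + 548.74 + 1222.69 + 227.38 + 1746.91 = 7281.45
Landed cost (B) = invoice 439988.31 + 7281.45 + duty 48848.01 = 496117.77
Difference = |481093.95 − 496117.77| = 15023.82

Supplier A is cheaper by EUR 15023.82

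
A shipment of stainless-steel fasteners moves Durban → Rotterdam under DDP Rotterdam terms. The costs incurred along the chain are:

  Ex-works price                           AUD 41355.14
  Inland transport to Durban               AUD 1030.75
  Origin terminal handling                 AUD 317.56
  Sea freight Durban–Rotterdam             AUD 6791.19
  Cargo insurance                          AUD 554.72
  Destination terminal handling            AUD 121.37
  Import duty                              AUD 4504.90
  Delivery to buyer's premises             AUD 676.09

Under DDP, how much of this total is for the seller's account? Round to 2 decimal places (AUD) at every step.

Seller's account: AUD 55351.72

DDP: the seller bears all costs including import duty.
Seller's account: goods 41355.14 + inland to port 1030.75 + origin terminal 317.56 + freight 6791.19 + insurance 554.72 + destination terminal 121.37 + duty 4504.90 + delivery 676.09 = 55351.72
Buyer's account: 0.00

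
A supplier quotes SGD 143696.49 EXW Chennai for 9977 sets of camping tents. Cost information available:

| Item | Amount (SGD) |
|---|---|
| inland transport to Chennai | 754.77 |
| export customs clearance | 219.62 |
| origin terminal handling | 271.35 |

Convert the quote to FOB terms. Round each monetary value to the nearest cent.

From EXW to FOB, the seller additionally bears: inland to port, export clearance, origin terminal.
FOB price = 143696.49 + 754.77 + 219.62 + 271.35 = 144942.23

FOB price: SGD 144942.23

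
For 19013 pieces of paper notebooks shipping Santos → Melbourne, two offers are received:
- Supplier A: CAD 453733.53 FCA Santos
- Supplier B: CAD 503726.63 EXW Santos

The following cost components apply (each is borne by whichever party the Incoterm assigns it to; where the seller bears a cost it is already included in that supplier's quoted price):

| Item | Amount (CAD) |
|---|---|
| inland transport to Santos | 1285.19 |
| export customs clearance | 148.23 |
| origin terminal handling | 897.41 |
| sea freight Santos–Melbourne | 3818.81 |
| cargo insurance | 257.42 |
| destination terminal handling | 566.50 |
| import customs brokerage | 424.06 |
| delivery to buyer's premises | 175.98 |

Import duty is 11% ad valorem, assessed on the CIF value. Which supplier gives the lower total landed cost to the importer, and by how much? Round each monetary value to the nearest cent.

Supplier A (FCA):
CIF value = FCA price + origin terminal + freight + insurance = 453733.53 + 897.41 + 3818.81 + 257.42 = 458707.17
Import duty = 458707.17 × 11% = 50457.79
Buyer bears (A): 897.41 + 3818.81 + 257.42 + 566.50 + 424.06 + 175.98 = 6140.18
Landed cost (A) = invoice 453733.53 + 6140.18 + duty 50457.79 = 510331.50
Supplier B (EXW):
CIF value = EXW price + inland to port + export clearance + origin terminal + freight + insurance = 503726.63 + 1285.19 + 148.23 + 897.41 + 3818.81 + 257.42 = 510133.69
Import duty = 510133.69 × 11% = 56114.71
Buyer bears (B): 1285.19 + 148.23 + 897.41 + 3818.81 + 257.42 + 566.50 + 424.06 + 175.98 = 7573.60
Landed cost (B) = invoice 503726.63 + 7573.60 + duty 56114.71 = 567414.94
Difference = |510331.50 − 567414.94| = 57083.44

Supplier A is cheaper by CAD 57083.44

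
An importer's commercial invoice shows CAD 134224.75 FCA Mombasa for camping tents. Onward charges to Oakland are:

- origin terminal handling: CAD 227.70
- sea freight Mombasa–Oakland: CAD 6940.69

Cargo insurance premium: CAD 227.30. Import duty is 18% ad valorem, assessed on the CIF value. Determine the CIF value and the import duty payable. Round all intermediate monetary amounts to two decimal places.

CIF = FCA price + pre-shipment costs + freight + insurance
CIF = 134224.75 + 227.70 + 6940.69 + 227.30 = 141620.44
Import duty = 141620.44 × 18% = 25491.68

CIF value: CAD 141620.44; import duty: CAD 25491.68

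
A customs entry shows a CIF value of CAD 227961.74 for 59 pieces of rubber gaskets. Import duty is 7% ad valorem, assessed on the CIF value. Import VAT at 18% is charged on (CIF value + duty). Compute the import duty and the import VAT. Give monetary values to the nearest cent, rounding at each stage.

Import duty: CAD 15957.32; import VAT: CAD 43905.43

Import duty = 227961.74 × 7% = 15957.32
VAT base = CIF + duty = 227961.74 + 15957.32 = 243919.06
Import VAT = 243919.06 × 18% = 43905.43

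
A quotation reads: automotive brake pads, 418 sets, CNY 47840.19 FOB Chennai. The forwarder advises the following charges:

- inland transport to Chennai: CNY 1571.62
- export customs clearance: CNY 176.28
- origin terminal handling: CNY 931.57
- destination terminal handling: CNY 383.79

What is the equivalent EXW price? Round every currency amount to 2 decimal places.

Not relevant to the conversion: destination terminal — on the buyer under both terms; not part of either seller's price.
From FOB to EXW, the seller no longer bears: inland to port, export clearance, origin terminal.
EXW price = 47840.19 − 1571.62 − 176.28 − 931.57 = 45160.72

EXW price: CNY 45160.72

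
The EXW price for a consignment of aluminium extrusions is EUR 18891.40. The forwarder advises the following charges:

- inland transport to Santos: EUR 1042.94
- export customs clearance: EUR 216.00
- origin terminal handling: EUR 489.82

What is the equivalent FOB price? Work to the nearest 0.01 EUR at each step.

FOB price: EUR 20640.16

From EXW to FOB, the seller additionally bears: inland to port, export clearance, origin terminal.
FOB price = 18891.40 + 1042.94 + 216.00 + 489.82 = 20640.16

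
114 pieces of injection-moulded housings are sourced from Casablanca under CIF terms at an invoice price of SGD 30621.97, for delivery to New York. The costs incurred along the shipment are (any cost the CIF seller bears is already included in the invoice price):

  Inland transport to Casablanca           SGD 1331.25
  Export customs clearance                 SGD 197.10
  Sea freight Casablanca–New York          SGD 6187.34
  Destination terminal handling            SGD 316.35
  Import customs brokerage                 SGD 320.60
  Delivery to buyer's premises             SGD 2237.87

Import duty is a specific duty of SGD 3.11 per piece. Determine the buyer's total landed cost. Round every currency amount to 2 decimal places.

CIF: the seller pays costs through ocean freight and marine insurance to the destination port.
Already in the invoice (seller's account under CIF): inland to port, export clearance, freight — exclude.
The CIF price already equals the CIF value: 30621.97
Import duty = 114 × 3.11 = 354.54
Buyer bears: destination terminal 316.35 + brokerage 320.60 + delivery 2237.87 + duty 354.54 = 3229.36
Landed cost = invoice 30621.97 + 3229.36 = 33851.33

Total landed cost: SGD 33851.33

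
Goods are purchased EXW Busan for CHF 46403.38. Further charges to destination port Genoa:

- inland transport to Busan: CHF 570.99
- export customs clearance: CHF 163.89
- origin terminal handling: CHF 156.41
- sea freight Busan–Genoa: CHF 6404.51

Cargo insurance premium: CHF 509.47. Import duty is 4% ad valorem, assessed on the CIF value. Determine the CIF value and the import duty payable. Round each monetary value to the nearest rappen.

CIF = EXW price + pre-shipment costs + freight + insurance
CIF = 46403.38 + 570.99 + 163.89 + 156.41 + 6404.51 + 509.47 = 54208.65
Import duty = 54208.65 × 4% = 2168.35

CIF value: CHF 54208.65; import duty: CHF 2168.35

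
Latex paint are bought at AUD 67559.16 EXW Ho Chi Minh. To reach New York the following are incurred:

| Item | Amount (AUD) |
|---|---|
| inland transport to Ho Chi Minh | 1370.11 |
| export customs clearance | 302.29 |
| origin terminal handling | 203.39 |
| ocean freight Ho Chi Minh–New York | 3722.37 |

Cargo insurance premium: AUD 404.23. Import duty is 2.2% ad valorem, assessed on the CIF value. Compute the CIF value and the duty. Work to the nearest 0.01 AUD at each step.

CIF value: AUD 73561.55; import duty: AUD 1618.35

CIF = EXW price + pre-shipment costs + freight + insurance
CIF = 67559.16 + 1370.11 + 302.29 + 203.39 + 3722.37 + 404.23 = 73561.55
Import duty = 73561.55 × 2.2% = 1618.35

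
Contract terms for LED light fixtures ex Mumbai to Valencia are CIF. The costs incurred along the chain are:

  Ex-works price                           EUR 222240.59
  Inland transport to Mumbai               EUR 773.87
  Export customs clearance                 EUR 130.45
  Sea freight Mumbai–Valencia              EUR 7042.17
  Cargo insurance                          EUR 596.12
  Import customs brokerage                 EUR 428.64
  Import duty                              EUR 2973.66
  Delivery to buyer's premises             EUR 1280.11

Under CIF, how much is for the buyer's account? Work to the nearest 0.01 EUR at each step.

Buyer's account: EUR 4682.41

CIF: the seller pays costs through ocean freight and marine insurance to the destination port.
Seller's account: goods 222240.59 + inland to port 773.87 + export clearance 130.45 + freight 7042.17 + insurance 596.12 = 230783.20
Buyer's account: brokerage 428.64 + duty 2973.66 + delivery 1280.11 = 4682.41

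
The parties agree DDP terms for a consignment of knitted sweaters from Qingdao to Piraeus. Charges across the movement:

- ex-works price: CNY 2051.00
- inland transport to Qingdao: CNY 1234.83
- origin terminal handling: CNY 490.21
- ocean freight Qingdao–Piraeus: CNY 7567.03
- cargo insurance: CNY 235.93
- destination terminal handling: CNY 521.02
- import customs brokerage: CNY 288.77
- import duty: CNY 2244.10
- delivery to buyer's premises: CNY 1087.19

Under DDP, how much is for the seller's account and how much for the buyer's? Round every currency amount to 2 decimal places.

DDP: the seller bears all costs including import duty.
Seller's account: goods 2051.00 + inland to port 1234.83 + origin terminal 490.21 + freight 7567.03 + insurance 235.93 + destination terminal 521.02 + brokerage 288.77 + duty 2244.10 + delivery 1087.19 = 15720.08
Buyer's account: 0.00

Seller: CNY 15720.08; buyer: CNY 0.00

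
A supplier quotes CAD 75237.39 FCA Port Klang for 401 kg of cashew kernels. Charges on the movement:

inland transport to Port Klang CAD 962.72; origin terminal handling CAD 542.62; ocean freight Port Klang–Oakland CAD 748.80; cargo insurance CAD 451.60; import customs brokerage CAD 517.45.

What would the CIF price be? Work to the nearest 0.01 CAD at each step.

Not relevant to the conversion: inland to port — on the seller under both FCA and CIF; already in the FCA price and stays in the CIF price. brokerage — on the buyer under both terms; not part of either seller's price.
From FCA to CIF, the seller additionally bears: origin terminal, freight, insurance.
CIF price = 75237.39 + 542.62 + 748.80 + 451.60 = 76980.41

CIF price: CAD 76980.41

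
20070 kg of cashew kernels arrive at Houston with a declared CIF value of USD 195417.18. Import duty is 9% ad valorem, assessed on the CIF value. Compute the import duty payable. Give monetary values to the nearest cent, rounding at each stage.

Import duty: USD 17587.55

Import duty = 195417.18 × 9% = 17587.55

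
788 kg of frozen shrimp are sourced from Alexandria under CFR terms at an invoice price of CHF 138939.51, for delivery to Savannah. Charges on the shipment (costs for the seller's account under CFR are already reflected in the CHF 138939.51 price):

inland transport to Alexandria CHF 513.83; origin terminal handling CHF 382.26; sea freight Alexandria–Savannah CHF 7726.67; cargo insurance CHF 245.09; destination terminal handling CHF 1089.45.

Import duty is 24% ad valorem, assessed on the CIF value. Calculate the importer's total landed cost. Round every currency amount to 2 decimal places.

CFR: the seller pays costs through ocean freight to the destination port, but not insurance.
Already in the invoice (seller's account under CFR): inland to port, origin terminal, freight — exclude.
CIF value = CFR price + insurance = 138939.51 + 245.09 = 139184.60
Import duty = 139184.60 × 24% = 33404.30
Buyer bears: insurance 245.09 + destination terminal 1089.45 + duty 33404.30 = 34738.84
Landed cost = invoice 138939.51 + 34738.84 = 173678.35

Total landed cost: CHF 173678.35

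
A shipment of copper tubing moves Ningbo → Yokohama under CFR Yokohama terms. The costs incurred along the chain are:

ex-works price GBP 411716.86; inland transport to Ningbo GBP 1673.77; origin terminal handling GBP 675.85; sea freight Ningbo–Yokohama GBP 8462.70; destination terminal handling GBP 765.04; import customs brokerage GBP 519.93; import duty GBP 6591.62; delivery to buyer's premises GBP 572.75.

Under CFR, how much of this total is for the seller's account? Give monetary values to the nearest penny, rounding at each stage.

Seller's account: GBP 422529.18

CFR: the seller pays costs through ocean freight to the destination port, but not insurance.
Seller's account: goods 411716.86 + inland to port 1673.77 + origin terminal 675.85 + freight 8462.70 = 422529.18
Buyer's account: destination terminal 765.04 + brokerage 519.93 + duty 6591.62 + delivery 572.75 = 8449.34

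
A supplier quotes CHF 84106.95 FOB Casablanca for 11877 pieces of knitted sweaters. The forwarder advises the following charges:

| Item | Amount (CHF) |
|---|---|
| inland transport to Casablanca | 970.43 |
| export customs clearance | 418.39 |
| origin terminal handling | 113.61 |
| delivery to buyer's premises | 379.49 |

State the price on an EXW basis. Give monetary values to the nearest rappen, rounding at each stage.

EXW price: CHF 82604.52

Not relevant to the conversion: delivery — on the buyer under both terms; not part of either seller's price.
From FOB to EXW, the seller no longer bears: inland to port, export clearance, origin terminal.
EXW price = 84106.95 − 970.43 − 418.39 − 113.61 = 82604.52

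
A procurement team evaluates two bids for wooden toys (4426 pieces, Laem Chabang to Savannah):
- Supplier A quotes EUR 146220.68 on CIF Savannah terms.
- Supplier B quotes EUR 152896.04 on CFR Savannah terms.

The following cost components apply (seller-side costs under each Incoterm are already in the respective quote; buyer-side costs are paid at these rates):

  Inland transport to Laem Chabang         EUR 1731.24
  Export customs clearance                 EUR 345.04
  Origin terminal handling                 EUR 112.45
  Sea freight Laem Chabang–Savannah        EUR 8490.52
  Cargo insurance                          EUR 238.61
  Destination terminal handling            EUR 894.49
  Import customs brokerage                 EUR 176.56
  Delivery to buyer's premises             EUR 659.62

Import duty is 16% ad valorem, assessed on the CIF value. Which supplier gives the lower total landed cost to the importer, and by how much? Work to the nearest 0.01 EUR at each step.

Supplier A (CIF):
The CIF price already equals the CIF value: 146220.68
Import duty = 146220.68 × 16% = 23395.31
Buyer bears (A): 894.49 + 176.56 + 659.62 = 1730.67
Landed cost (A) = invoice 146220.68 + 1730.67 + duty 23395.31 = 171346.66
Supplier B (CFR):
CIF value = CFR price + insurance = 152896.04 + 238.61 = 153134.65
Import duty = 153134.65 × 16% = 24501.54
Buyer bears (B): 238.61 + 894.49 + 176.56 + 659.62 = 1969.28
Landed cost (B) = invoice 152896.04 + 1969.28 + duty 24501.54 = 179366.86
Difference = |171346.66 − 179366.86| = 8020.20

Supplier A is cheaper by EUR 8020.20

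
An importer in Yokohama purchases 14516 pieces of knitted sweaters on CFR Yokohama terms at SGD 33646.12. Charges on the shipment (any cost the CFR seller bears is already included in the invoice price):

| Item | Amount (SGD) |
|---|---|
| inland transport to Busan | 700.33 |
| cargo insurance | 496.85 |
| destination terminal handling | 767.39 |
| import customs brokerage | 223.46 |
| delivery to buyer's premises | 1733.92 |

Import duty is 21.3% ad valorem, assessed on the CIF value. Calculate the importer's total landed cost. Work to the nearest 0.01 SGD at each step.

CFR: the seller pays costs through ocean freight to the destination port, but not insurance.
Already in the invoice (seller's account under CFR): inland to port — exclude.
CIF value = CFR price + insurance = 33646.12 + 496.85 = 34142.97
Import duty = 34142.97 × 21.3% = 7272.45
Buyer bears: insurance 496.85 + destination terminal 767.39 + brokerage 223.46 + delivery 1733.92 + duty 7272.45 = 10494.07
Landed cost = invoice 33646.12 + 10494.07 = 44140.19

Total landed cost: SGD 44140.19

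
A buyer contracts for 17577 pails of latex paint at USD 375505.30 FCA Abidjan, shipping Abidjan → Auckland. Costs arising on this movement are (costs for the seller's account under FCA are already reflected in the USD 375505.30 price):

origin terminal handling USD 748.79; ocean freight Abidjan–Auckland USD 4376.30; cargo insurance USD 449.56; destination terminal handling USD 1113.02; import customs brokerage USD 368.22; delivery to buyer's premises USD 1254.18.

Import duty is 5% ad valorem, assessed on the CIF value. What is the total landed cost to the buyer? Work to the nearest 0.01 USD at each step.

Total landed cost: USD 402869.37

FCA: the seller delivers export-cleared goods to the carrier; the buyer bears costs from that point.
CIF value = FCA price + origin terminal + freight + insurance = 375505.30 + 748.79 + 4376.30 + 449.56 = 381079.95
Import duty = 381079.95 × 5% = 19054.00
Buyer bears: origin terminal 748.79 + freight 4376.30 + insurance 449.56 + destination terminal 1113.02 + brokerage 368.22 + delivery 1254.18 + duty 19054.00 = 27364.07
Landed cost = invoice 375505.30 + 27364.07 = 402869.37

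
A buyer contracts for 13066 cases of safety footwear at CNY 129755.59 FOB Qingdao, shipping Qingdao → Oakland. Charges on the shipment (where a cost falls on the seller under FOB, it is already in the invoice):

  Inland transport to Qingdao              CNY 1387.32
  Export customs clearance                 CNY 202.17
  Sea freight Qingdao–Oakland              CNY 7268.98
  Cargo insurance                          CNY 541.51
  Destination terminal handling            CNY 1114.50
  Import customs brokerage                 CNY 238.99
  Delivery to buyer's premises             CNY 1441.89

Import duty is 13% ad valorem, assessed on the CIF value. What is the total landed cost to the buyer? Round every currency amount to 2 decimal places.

FOB: the seller bears costs until goods are on board at the origin port; the buyer bears freight, insurance and all costs thereafter.
Already in the invoice (seller's account under FOB): inland to port, export clearance — exclude.
CIF value = FOB price + freight + insurance = 129755.59 + 7268.98 + 541.51 = 137566.08
Import duty = 137566.08 × 13% = 17883.59
Buyer bears: freight 7268.98 + insurance 541.51 + destination terminal 1114.50 + brokerage 238.99 + delivery 1441.89 + duty 17883.59 = 28489.46
Landed cost = invoice 129755.59 + 28489.46 = 158245.05

Total landed cost: CNY 158245.05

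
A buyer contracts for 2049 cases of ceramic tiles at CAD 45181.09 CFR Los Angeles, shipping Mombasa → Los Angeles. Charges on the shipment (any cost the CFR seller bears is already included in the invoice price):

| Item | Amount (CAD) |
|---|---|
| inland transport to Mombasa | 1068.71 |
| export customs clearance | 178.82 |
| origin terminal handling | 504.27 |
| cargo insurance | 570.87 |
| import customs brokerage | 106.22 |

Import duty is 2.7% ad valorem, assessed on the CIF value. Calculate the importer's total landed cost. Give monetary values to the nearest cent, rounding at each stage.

CFR: the seller pays costs through ocean freight to the destination port, but not insurance.
Already in the invoice (seller's account under CFR): inland to port, export clearance, origin terminal — exclude.
CIF value = CFR price + insurance = 45181.09 + 570.87 = 45751.96
Import duty = 45751.96 × 2.7% = 1235.30
Buyer bears: insurance 570.87 + brokerage 106.22 + duty 1235.30 = 1912.39
Landed cost = invoice 45181.09 + 1912.39 = 47093.48

Total landed cost: CAD 47093.48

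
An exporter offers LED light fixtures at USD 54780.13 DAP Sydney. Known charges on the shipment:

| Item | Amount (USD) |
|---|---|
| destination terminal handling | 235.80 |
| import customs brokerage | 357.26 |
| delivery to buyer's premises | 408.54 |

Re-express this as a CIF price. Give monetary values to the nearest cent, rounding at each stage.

CIF price: USD 54135.79

Not relevant to the conversion: brokerage — on the buyer under both terms; not part of either seller's price.
From DAP to CIF, the seller no longer bears: destination terminal, delivery.
CIF price = 54780.13 − 235.80 − 408.54 = 54135.79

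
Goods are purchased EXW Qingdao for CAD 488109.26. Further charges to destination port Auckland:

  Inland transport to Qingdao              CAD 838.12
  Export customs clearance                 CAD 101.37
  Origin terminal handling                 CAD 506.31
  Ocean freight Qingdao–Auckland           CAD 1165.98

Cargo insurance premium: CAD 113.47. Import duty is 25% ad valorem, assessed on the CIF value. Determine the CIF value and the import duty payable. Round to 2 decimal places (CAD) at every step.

CIF = EXW price + pre-shipment costs + freight + insurance
CIF = 488109.26 + 838.12 + 101.37 + 506.31 + 1165.98 + 113.47 = 490834.51
Import duty = 490834.51 × 25% = 122708.63

CIF value: CAD 490834.51; import duty: CAD 122708.63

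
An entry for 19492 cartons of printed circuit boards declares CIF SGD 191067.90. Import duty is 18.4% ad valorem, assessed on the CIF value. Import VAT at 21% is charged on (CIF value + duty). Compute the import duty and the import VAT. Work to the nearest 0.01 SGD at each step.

Import duty: SGD 35156.49; import VAT: SGD 47507.12

Import duty = 191067.90 × 18.4% = 35156.49
VAT base = CIF + duty = 191067.90 + 35156.49 = 226224.39
Import VAT = 226224.39 × 21% = 47507.12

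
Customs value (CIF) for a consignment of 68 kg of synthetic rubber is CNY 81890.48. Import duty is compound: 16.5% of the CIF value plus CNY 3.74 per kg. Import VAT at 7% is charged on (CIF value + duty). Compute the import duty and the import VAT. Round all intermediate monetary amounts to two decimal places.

Ad valorem component: 81890.48 × 16.5% = 13511.93
Specific component: 68 × 3.74 = 254.32
Import duty = 13511.93 + 254.32 = 13766.25
VAT base = CIF + duty = 81890.48 + 13766.25 = 95656.73
Import VAT = 95656.73 × 7% = 6695.97

Import duty: CNY 13766.25; import VAT: CNY 6695.97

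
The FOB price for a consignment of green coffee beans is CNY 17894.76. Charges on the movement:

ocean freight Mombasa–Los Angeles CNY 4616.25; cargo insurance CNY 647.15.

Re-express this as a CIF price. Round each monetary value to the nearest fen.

CIF price: CNY 23158.16

From FOB to CIF, the seller additionally bears: freight, insurance.
CIF price = 17894.76 + 4616.25 + 647.15 = 23158.16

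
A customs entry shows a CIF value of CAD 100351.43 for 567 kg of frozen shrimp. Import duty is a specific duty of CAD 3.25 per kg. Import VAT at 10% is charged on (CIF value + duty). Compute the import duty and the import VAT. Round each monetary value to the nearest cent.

Import duty = 567 × 3.25 = 1842.75
VAT base = CIF + duty = 100351.43 + 1842.75 = 102194.18
Import VAT = 102194.18 × 10% = 10219.42

Import duty: CAD 1842.75; import VAT: CAD 10219.42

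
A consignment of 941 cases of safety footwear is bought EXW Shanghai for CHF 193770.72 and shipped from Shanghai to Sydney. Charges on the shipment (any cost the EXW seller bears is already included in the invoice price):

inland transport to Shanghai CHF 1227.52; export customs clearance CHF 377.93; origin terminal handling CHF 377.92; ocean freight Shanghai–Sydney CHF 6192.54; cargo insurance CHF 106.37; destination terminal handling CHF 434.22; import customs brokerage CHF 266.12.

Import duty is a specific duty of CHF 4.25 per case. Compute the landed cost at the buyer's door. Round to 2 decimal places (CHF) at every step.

EXW: the seller makes goods available at their premises; the buyer bears all onward costs.
CIF value = EXW price + inland to port + export clearance + origin terminal + freight + insurance = 193770.72 + 1227.52 + 377.93 + 377.92 + 6192.54 + 106.37 = 202053.00
Import duty = 941 × 4.25 = 3999.25
Buyer bears: inland to port 1227.52 + export clearance 377.93 + origin terminal 377.92 + freight 6192.54 + insurance 106.37 + destination terminal 434.22 + brokerage 266.12 + duty 3999.25 = 12981.87
Landed cost = invoice 193770.72 + 12981.87 = 206752.59

Total landed cost: CHF 206752.59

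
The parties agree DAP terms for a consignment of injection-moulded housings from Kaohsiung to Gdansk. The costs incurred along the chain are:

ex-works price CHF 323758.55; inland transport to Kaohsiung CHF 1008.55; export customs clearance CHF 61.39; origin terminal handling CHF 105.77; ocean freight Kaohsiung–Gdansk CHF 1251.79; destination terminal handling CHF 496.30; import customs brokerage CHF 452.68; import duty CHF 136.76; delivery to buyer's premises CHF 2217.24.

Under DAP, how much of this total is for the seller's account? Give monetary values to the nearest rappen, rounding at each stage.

DAP: the seller bears all costs to the named destination except import duty and clearance.
Seller's account: goods 323758.55 + inland to port 1008.55 + export clearance 61.39 + origin terminal 105.77 + freight 1251.79 + destination terminal 496.30 + delivery 2217.24 = 328899.59
Buyer's account: brokerage 452.68 + duty 136.76 = 589.44

Seller's account: CHF 328899.59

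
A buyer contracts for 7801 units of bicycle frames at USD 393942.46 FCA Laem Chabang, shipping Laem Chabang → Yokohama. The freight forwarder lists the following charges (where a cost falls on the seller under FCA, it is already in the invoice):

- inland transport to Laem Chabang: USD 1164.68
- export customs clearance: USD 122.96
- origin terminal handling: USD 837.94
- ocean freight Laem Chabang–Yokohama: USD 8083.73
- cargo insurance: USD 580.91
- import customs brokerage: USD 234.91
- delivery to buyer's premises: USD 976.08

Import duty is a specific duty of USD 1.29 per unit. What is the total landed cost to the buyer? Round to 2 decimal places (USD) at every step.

FCA: the seller delivers export-cleared goods to the carrier; the buyer bears costs from that point.
Already in the invoice (seller's account under FCA): inland to port, export clearance — exclude.
CIF value = FCA price + origin terminal + freight + insurance = 393942.46 + 837.94 + 8083.73 + 580.91 = 403445.04
Import duty = 7801 × 1.29 = 10063.29
Buyer bears: origin terminal 837.94 + freight 8083.73 + insurance 580.91 + brokerage 234.91 + delivery 976.08 + duty 10063.29 = 20776.86
Landed cost = invoice 393942.46 + 20776.86 = 414719.32

Total landed cost: USD 414719.32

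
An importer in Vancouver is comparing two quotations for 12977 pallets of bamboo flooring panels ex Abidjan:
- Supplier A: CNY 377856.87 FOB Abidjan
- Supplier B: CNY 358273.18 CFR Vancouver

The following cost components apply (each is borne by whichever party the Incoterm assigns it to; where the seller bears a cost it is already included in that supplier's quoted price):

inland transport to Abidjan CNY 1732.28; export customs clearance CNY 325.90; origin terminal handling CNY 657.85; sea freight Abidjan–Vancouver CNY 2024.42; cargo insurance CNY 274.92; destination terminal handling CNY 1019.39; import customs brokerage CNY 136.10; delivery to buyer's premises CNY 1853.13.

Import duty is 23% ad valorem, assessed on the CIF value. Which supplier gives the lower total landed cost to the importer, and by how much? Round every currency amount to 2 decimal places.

Supplier A (FOB):
CIF value = FOB price + freight + insurance = 377856.87 + 2024.42 + 274.92 = 380156.21
Import duty = 380156.21 × 23% = 87435.93
Buyer bears (A): 2024.42 + 274.92 + 1019.39 + 136.10 + 1853.13 = 5307.96
Landed cost (A) = invoice 377856.87 + 5307.96 + duty 87435.93 = 470600.76
Supplier B (CFR):
CIF value = CFR price + insurance = 358273.18 + 274.92 = 358548.10
Import duty = 358548.10 × 23% = 82466.06
Buyer bears (B): 274.92 + 1019.39 + 136.10 + 1853.13 = 3283.54
Landed cost (B) = invoice 358273.18 + 3283.54 + duty 82466.06 = 444022.78
Difference = |470600.76 − 444022.78| = 26577.98

Supplier B is cheaper by CNY 26577.98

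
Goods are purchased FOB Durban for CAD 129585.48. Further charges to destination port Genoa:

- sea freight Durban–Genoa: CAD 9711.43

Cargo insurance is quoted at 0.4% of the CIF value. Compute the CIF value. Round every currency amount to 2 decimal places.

CIF value: CAD 139856.34

Let C be the CIF value. C = FOB price + freight + 0.4% × C
C − 0.4% × C = 129585.48 + 9711.43
0.996 × C = 139296.91
C = 139296.91 / 0.996 = 139856.34
Insurance premium = 0.4% × 139856.34 = 559.43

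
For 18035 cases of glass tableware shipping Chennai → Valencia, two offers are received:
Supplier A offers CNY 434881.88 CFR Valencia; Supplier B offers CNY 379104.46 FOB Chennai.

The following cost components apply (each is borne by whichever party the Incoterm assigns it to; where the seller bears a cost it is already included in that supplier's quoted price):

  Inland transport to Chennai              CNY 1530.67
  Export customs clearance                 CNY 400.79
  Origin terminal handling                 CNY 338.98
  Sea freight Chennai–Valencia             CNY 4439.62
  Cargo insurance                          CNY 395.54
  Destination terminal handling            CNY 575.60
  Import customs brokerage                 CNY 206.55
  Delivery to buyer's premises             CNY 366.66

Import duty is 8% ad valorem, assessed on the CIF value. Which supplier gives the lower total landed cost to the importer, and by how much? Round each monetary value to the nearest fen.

Supplier B is cheaper by CNY 55444.82

Supplier A (CFR):
CIF value = CFR price + insurance = 434881.88 + 395.54 = 435277.42
Import duty = 435277.42 × 8% = 34822.19
Buyer bears (A): 395.54 + 575.60 + 206.55 + 366.66 = 1544.35
Landed cost (A) = invoice 434881.88 + 1544.35 + duty 34822.19 = 471248.42
Supplier B (FOB):
CIF value = FOB price + freight + insurance = 379104.46 + 4439.62 + 395.54 = 383939.62
Import duty = 383939.62 × 8% = 30715.17
Buyer bears (B): 4439.62 + 395.54 + 575.60 + 206.55 + 366.66 = 5983.97
Landed cost (B) = invoice 379104.46 + 5983.97 + duty 30715.17 = 415803.60
Difference = |471248.42 − 415803.60| = 55444.82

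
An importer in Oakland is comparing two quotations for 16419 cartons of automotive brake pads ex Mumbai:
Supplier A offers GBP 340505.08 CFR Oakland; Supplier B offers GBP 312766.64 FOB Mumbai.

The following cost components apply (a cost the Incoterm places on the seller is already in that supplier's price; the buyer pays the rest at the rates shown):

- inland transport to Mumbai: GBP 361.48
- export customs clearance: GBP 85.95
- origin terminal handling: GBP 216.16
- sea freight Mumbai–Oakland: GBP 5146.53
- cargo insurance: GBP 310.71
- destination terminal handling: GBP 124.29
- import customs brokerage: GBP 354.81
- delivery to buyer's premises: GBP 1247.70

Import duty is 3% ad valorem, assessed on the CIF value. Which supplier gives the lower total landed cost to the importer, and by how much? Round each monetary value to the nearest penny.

Supplier B is cheaper by GBP 23269.66

Supplier A (CFR):
CIF value = CFR price + insurance = 340505.08 + 310.71 = 340815.79
Import duty = 340815.79 × 3% = 10224.47
Buyer bears (A): 310.71 + 124.29 + 354.81 + 1247.70 = 2037.51
Landed cost (A) = invoice 340505.08 + 2037.51 + duty 10224.47 = 352767.06
Supplier B (FOB):
CIF value = FOB price + freight + insurance = 312766.64 + 5146.53 + 310.71 = 318223.88
Import duty = 318223.88 × 3% = 9546.72
Buyer bears (B): 5146.53 + 310.71 + 124.29 + 354.81 + 1247.70 = 7184.04
Landed cost (B) = invoice 312766.64 + 7184.04 + duty 9546.72 = 329497.40
Difference = |352767.06 − 329497.40| = 23269.66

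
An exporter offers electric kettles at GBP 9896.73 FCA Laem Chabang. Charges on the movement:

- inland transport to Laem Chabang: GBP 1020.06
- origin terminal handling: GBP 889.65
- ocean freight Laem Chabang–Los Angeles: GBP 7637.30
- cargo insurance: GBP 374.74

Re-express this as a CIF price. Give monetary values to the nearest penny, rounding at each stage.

CIF price: GBP 18798.42

Not relevant to the conversion: inland to port — on the seller under both FCA and CIF; already in the FCA price and stays in the CIF price.
From FCA to CIF, the seller additionally bears: origin terminal, freight, insurance.
CIF price = 9896.73 + 889.65 + 7637.30 + 374.74 = 18798.42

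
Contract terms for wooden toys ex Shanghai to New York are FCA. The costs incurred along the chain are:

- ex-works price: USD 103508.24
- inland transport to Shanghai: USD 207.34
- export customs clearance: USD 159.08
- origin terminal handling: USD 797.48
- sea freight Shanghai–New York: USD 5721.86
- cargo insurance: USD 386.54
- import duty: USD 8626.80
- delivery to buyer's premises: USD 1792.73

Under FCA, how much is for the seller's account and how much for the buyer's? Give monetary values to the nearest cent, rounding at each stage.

Seller: USD 103874.66; buyer: USD 17325.41

FCA: the seller delivers export-cleared goods to the carrier; the buyer bears costs from that point.
Seller's account: goods 103508.24 + inland to port 207.34 + export clearance 159.08 = 103874.66
Buyer's account: origin terminal 797.48 + freight 5721.86 + insurance 386.54 + duty 8626.80 + delivery 1792.73 = 17325.41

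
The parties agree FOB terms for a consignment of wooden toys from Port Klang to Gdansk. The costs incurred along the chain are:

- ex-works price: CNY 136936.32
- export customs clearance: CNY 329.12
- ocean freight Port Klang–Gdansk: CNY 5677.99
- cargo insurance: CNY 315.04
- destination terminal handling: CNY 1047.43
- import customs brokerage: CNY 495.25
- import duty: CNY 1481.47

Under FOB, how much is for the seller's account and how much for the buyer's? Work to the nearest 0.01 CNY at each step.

Seller: CNY 137265.44; buyer: CNY 9017.18

FOB: the seller bears costs until goods are on board at the origin port; the buyer bears freight, insurance and all costs thereafter.
Seller's account: goods 136936.32 + export clearance 329.12 = 137265.44
Buyer's account: freight 5677.99 + insurance 315.04 + destination terminal 1047.43 + brokerage 495.25 + duty 1481.47 = 9017.18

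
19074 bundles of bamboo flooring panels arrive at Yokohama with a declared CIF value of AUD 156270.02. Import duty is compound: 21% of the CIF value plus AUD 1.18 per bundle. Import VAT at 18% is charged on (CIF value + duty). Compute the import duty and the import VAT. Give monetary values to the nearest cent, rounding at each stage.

Import duty: AUD 55324.02; import VAT: AUD 38086.93

Ad valorem component: 156270.02 × 21% = 32816.70
Specific component: 19074 × 1.18 = 22507.32
Import duty = 32816.70 + 22507.32 = 55324.02
VAT base = CIF + duty = 156270.02 + 55324.02 = 211594.04
Import VAT = 211594.04 × 18% = 38086.93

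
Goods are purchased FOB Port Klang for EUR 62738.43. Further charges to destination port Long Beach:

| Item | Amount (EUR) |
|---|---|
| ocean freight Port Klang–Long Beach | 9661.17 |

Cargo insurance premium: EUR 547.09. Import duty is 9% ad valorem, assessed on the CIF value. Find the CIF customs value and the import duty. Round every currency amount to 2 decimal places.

CIF = FOB price + freight + insurance
CIF = 62738.43 + 9661.17 + 547.09 = 72946.69
Import duty = 72946.69 × 9% = 6565.20

CIF value: EUR 72946.69; import duty: EUR 6565.20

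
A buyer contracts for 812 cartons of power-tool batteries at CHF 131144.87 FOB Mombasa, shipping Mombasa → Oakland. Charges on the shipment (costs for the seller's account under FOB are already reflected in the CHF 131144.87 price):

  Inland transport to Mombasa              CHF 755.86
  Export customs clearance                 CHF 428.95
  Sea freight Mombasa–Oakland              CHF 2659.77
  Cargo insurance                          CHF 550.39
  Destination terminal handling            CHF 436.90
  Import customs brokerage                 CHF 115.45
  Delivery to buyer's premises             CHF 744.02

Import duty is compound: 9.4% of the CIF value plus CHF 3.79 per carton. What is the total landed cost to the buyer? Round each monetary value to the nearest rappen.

FOB: the seller bears costs until goods are on board at the origin port; the buyer bears freight, insurance and all costs thereafter.
Already in the invoice (seller's account under FOB): inland to port, export clearance — exclude.
CIF value = FOB price + freight + insurance = 131144.87 + 2659.77 + 550.39 = 134355.03
Ad valorem component: 134355.03 × 9.4% = 12629.37
Specific component: 812 × 3.79 = 3077.48
Import duty = 12629.37 + 3077.48 = 15706.85
Buyer bears: freight 2659.77 + insurance 550.39 + destination terminal 436.90 + brokerage 115.45 + delivery 744.02 + duty 15706.85 = 20213.38
Landed cost = invoice 131144.87 + 20213.38 = 151358.25

Total landed cost: CHF 151358.25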